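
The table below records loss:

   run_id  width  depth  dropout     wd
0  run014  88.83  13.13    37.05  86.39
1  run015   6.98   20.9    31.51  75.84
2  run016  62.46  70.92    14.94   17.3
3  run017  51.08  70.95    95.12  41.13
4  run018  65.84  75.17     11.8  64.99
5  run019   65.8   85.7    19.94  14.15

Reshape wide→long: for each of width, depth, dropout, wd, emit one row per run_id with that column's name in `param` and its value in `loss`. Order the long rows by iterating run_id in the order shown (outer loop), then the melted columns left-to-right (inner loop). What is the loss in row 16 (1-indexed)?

24 rows total (6 × 4). Row 16: index ⌊(16-1)/4⌋ = 3 into run_id → run017; (16-1) mod 4 = 3 into the melted columns → wd.
So row 16 is (run017, wd, 41.13); loss = 41.13.

41.13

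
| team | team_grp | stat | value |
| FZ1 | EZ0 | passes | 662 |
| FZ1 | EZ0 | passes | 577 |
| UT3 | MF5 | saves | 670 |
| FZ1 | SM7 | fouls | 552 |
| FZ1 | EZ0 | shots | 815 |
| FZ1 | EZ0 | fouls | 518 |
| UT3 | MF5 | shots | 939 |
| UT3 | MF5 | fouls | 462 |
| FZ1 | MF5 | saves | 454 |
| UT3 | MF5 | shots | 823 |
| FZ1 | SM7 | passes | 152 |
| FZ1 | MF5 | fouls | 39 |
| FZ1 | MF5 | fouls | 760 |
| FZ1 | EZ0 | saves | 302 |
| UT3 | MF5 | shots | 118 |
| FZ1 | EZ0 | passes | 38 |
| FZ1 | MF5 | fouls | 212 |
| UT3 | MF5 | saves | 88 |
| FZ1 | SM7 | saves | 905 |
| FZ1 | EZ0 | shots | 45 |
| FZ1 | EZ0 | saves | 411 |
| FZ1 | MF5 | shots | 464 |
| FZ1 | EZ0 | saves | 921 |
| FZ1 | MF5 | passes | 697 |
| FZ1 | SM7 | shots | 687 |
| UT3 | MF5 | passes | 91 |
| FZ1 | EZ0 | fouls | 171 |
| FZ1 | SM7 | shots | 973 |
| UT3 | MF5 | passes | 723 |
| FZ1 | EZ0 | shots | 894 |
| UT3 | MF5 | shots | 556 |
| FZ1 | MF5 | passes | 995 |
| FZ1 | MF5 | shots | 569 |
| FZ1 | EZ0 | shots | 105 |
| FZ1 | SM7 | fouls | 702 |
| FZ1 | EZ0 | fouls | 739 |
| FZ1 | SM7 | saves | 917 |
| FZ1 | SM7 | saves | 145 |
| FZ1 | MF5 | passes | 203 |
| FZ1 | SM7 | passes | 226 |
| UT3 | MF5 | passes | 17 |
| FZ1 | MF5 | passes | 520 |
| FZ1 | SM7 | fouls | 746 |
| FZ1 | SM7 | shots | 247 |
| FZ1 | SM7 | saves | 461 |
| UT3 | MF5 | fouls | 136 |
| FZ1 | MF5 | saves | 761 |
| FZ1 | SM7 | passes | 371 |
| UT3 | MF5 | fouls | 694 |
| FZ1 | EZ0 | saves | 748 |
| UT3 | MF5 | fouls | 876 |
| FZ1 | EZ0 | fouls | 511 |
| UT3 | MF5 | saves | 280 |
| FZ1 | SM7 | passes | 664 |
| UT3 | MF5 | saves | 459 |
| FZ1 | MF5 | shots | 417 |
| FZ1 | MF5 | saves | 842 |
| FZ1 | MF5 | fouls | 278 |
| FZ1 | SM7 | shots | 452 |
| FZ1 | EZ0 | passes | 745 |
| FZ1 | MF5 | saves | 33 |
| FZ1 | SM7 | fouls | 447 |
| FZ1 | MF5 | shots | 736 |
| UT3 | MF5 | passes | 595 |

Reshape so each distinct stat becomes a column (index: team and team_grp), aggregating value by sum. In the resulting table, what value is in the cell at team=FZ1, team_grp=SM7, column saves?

Rows with team=FZ1, team_grp=SM7 and stat=saves: value values are 905, 917, 145, 461.
905 + 917 + 145 + 461 = 2428.

2428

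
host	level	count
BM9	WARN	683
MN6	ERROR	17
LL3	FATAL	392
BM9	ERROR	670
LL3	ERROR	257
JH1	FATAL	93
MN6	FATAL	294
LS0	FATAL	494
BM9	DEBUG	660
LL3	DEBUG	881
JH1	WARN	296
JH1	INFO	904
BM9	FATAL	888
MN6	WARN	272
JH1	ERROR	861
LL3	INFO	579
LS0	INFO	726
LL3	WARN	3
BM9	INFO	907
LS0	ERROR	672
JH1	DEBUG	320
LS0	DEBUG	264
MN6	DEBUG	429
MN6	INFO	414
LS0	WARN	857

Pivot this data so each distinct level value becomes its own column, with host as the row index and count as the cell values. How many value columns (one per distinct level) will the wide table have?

5

5 distinct level values: INFO, DEBUG, FATAL, WARN, ERROR.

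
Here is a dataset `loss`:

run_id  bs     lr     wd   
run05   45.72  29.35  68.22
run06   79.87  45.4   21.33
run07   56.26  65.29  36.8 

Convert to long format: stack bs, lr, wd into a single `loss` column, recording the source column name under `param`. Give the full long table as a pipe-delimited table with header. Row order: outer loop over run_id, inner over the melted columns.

| run_id | param | loss |
| run05 | bs | 45.72 |
| run05 | lr | 29.35 |
| run05 | wd | 68.22 |
| run06 | bs | 79.87 |
| run06 | lr | 45.4 |
| run06 | wd | 21.33 |
| run07 | bs | 56.26 |
| run07 | lr | 65.29 |
| run07 | wd | 36.8 |

Each (run_id, column) pair becomes one row: 3 × 3 = 9 rows.
For example, (run05, bs) → loss=45.72.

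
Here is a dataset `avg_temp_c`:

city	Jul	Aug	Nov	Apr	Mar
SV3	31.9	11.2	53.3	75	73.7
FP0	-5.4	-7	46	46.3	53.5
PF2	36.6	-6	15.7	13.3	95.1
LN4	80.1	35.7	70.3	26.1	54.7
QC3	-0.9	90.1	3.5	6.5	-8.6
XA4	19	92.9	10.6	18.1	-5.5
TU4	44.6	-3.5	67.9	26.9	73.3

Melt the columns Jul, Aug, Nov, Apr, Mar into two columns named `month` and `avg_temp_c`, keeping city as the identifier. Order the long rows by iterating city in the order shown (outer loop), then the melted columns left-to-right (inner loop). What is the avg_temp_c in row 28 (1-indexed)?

10.6

35 rows total (7 × 5). Row 28: index ⌊(28-1)/5⌋ = 5 into city → XA4; (28-1) mod 5 = 2 into the melted columns → Nov.
So row 28 is (XA4, Nov, 10.6); avg_temp_c = 10.6.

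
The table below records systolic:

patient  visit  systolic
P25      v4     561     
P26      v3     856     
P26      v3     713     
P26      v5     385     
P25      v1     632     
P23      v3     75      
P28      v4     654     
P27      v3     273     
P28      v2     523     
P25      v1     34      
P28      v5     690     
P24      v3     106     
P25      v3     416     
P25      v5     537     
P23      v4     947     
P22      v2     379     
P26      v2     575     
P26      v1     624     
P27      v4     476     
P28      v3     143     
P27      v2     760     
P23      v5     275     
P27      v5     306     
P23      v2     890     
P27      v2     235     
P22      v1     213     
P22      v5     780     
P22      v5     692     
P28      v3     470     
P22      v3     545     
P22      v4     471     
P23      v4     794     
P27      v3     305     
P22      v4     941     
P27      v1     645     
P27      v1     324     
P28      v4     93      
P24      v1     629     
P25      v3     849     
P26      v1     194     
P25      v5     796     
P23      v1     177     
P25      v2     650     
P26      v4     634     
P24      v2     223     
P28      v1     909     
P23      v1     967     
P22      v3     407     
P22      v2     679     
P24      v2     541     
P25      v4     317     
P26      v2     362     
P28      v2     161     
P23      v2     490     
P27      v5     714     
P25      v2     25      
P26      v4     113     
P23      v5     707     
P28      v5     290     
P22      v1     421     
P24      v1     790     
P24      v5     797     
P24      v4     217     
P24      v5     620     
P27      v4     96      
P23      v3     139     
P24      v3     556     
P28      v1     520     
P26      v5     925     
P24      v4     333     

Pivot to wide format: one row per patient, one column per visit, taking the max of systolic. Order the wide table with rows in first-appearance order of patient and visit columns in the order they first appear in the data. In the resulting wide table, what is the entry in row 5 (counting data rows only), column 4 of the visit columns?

645

With rows in first-appearance order of patient, row 5 is patient=P27. visit columns in first-appearance order: v4, v3, v5, v1, v2; column 4 is v1.
Long rows with patient=P27, visit=v1: max(645, 324) = 645.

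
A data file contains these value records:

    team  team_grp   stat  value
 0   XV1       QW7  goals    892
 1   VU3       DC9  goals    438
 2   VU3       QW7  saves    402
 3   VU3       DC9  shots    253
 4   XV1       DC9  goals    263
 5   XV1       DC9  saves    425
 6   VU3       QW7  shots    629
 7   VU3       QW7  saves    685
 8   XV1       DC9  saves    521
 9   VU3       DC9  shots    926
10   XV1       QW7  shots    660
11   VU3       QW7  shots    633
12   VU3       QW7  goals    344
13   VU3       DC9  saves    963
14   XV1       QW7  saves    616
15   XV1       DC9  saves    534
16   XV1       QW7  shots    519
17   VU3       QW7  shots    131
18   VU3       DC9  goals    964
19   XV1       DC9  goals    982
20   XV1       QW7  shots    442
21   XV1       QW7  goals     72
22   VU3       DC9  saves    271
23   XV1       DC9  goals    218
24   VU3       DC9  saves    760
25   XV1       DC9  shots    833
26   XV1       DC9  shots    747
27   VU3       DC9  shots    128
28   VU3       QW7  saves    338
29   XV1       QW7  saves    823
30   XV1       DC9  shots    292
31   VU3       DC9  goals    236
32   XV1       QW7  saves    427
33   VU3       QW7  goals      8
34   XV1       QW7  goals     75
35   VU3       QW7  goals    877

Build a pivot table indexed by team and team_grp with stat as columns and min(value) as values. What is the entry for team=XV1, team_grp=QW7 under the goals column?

Rows with team=XV1, team_grp=QW7 and stat=goals: value values are 892, 72, 75.
min(892, 72, 75) = 72.

72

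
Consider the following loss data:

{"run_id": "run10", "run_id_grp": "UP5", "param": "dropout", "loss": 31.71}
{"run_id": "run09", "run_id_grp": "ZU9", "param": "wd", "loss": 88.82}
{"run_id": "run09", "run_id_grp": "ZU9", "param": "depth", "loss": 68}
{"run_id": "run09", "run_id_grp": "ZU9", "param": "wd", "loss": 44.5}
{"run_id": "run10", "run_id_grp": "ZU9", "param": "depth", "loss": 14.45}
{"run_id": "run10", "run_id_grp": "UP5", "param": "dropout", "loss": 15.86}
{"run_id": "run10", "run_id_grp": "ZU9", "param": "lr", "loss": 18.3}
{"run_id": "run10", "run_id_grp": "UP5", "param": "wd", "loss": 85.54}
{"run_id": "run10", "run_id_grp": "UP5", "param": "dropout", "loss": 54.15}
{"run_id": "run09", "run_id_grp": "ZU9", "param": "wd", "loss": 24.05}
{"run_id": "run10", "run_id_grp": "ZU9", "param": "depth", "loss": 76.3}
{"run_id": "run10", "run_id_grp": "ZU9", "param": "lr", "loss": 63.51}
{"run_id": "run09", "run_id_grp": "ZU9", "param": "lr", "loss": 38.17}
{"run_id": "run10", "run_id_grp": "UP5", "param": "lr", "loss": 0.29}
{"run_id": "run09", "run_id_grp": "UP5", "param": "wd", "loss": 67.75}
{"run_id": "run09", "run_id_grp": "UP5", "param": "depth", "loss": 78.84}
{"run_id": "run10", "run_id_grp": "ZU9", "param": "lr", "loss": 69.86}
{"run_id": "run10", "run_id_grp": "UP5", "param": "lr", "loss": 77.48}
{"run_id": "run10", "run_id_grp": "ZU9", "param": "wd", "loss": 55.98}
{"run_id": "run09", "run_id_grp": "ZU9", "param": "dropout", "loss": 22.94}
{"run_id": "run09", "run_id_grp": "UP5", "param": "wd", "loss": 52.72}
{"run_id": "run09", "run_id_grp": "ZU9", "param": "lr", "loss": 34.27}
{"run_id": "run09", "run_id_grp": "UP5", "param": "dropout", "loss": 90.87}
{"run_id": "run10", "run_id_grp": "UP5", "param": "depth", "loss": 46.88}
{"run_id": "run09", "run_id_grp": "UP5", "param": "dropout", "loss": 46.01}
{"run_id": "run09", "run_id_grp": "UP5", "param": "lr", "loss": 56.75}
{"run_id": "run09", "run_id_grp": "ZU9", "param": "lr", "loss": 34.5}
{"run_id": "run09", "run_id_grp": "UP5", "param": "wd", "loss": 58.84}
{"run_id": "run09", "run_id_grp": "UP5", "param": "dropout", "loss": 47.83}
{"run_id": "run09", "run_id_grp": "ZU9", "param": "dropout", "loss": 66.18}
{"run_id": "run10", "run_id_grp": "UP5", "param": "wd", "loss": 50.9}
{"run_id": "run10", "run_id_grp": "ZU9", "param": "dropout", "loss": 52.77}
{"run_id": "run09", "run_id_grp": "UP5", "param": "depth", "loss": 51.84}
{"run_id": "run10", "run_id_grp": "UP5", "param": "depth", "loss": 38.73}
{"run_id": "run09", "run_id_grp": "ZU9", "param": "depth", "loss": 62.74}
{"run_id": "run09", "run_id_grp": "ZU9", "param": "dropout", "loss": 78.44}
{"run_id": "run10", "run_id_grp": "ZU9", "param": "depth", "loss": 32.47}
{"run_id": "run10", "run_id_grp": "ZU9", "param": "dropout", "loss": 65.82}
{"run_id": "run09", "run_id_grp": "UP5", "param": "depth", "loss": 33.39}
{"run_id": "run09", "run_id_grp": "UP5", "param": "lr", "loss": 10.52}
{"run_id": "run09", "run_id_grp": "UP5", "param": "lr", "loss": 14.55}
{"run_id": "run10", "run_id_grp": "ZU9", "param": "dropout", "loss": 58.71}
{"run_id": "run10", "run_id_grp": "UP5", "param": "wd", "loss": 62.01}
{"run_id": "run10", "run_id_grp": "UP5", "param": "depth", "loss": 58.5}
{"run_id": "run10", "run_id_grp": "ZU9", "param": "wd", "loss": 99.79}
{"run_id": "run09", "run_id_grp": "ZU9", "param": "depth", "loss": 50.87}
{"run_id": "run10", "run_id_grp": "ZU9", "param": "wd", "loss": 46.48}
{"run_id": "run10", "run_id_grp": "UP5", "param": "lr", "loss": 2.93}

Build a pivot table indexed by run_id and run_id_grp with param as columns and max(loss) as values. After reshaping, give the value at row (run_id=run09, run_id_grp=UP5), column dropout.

Rows with run_id=run09, run_id_grp=UP5 and param=dropout: loss values are 90.87, 46.01, 47.83.
max(90.87, 46.01, 47.83) = 90.87.

90.87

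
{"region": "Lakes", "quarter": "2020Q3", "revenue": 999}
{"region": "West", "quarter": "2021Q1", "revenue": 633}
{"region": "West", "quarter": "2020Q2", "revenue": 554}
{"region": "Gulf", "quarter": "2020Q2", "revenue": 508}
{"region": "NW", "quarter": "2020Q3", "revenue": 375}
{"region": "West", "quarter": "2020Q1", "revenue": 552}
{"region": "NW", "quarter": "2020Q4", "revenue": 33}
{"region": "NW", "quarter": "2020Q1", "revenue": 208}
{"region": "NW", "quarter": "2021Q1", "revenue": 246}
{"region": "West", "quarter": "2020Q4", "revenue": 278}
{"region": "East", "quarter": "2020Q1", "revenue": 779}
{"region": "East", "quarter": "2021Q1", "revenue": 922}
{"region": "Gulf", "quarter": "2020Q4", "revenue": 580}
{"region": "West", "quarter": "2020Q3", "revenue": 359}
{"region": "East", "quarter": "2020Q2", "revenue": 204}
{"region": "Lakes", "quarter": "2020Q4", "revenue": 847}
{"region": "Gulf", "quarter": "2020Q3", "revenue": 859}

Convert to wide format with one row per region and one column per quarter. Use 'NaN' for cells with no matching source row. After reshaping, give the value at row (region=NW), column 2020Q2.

NaN

No long-format row has region=NW and quarter=2020Q2, so the cell is NaN.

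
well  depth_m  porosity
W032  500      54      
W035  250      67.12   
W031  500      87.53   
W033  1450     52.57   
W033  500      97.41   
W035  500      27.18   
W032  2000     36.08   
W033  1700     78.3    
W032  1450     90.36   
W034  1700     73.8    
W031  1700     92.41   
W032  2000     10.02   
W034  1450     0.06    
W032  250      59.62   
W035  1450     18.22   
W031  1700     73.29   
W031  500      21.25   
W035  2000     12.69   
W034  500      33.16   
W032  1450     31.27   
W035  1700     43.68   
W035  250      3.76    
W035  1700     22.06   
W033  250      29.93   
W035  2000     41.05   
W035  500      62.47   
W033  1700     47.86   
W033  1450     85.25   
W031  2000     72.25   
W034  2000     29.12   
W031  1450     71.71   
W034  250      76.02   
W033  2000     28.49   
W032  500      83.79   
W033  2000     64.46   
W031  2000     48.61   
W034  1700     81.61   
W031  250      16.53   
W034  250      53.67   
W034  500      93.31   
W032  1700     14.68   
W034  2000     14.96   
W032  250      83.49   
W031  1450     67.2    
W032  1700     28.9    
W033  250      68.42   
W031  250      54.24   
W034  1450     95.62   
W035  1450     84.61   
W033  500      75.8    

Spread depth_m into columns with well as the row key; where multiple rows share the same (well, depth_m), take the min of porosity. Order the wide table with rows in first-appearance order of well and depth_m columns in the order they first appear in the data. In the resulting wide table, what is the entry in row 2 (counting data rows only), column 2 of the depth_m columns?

3.76

With rows in first-appearance order of well, row 2 is well=W035. depth_m columns in first-appearance order: 500, 250, 1450, 2000, 1700; column 2 is 250.
Long rows with well=W035, depth_m=250: min(67.12, 3.76) = 3.76.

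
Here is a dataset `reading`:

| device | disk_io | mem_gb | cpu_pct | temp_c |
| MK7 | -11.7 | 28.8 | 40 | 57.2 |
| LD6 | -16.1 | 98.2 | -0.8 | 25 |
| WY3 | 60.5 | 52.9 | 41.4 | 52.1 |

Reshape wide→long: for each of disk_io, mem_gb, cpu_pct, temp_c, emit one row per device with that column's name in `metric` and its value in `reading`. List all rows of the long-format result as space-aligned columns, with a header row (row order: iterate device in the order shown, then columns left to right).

Each (device, column) pair becomes one row: 3 × 4 = 12 rows.
For example, (MK7, disk_io) → reading=-11.7.

device  metric   reading
MK7     disk_io  -11.7  
MK7     mem_gb   28.8   
MK7     cpu_pct  40     
MK7     temp_c   57.2   
LD6     disk_io  -16.1  
LD6     mem_gb   98.2   
LD6     cpu_pct  -0.8   
LD6     temp_c   25     
WY3     disk_io  60.5   
WY3     mem_gb   52.9   
WY3     cpu_pct  41.4   
WY3     temp_c   52.1   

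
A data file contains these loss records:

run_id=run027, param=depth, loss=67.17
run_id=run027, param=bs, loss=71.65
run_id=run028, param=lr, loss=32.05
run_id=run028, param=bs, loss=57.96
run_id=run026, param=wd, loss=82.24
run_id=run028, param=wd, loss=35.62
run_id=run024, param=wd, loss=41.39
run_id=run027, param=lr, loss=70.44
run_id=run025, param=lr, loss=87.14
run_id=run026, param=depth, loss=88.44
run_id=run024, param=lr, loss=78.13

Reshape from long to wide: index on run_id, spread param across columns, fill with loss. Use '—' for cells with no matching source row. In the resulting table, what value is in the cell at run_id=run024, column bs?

—

No long-format row has run_id=run024 and param=bs, so the cell is —.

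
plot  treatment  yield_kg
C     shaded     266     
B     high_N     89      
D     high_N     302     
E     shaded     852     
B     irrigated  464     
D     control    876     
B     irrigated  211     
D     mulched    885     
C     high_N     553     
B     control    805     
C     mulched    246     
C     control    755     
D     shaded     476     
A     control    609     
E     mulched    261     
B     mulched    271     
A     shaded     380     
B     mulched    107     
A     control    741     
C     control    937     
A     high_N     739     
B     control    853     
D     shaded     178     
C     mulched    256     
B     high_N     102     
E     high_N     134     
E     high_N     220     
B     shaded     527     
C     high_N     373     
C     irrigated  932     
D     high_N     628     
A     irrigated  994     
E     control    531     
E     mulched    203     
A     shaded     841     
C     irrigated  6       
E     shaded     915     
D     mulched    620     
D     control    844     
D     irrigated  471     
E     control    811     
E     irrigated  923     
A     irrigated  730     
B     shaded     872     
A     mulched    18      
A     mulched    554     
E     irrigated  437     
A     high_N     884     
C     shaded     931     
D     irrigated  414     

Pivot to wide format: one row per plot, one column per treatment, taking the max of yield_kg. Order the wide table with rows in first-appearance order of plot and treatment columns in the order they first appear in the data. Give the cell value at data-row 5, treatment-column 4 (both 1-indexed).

741

With rows in first-appearance order of plot, row 5 is plot=A. treatment columns in first-appearance order: shaded, high_N, irrigated, control, mulched; column 4 is control.
Long rows with plot=A, treatment=control: max(609, 741) = 741.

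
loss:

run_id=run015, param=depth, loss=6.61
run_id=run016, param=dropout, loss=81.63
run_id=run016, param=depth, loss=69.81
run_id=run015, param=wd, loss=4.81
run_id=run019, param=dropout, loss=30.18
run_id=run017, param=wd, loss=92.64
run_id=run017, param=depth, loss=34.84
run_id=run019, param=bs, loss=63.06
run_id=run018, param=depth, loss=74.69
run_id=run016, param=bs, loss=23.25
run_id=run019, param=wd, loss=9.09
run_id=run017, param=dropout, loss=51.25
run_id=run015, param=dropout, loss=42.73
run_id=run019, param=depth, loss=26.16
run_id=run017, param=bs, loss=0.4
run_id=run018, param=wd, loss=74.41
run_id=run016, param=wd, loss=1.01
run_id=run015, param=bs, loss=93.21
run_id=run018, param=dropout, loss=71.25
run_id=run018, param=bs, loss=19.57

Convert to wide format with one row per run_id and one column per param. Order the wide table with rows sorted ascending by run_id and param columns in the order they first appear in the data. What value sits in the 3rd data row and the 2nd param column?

With rows sorted ascending by run_id, row 3 is run_id=run017. param columns in first-appearance order: depth, dropout, wd, bs; column 2 is dropout.
Long rows with run_id=run017, param=dropout: loss = 51.25.

51.25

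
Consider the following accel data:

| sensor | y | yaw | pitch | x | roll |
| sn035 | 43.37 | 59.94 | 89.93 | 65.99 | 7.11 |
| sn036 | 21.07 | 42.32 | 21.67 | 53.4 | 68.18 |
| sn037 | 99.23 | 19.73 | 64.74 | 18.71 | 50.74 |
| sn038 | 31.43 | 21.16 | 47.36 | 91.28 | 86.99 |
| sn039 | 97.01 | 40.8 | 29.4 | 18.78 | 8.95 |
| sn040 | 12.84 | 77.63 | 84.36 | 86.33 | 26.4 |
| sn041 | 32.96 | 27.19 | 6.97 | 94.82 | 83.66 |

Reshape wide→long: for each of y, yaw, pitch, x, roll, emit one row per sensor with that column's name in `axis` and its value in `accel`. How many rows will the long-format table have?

7 sensor values × 5 melted columns = 35 rows.

35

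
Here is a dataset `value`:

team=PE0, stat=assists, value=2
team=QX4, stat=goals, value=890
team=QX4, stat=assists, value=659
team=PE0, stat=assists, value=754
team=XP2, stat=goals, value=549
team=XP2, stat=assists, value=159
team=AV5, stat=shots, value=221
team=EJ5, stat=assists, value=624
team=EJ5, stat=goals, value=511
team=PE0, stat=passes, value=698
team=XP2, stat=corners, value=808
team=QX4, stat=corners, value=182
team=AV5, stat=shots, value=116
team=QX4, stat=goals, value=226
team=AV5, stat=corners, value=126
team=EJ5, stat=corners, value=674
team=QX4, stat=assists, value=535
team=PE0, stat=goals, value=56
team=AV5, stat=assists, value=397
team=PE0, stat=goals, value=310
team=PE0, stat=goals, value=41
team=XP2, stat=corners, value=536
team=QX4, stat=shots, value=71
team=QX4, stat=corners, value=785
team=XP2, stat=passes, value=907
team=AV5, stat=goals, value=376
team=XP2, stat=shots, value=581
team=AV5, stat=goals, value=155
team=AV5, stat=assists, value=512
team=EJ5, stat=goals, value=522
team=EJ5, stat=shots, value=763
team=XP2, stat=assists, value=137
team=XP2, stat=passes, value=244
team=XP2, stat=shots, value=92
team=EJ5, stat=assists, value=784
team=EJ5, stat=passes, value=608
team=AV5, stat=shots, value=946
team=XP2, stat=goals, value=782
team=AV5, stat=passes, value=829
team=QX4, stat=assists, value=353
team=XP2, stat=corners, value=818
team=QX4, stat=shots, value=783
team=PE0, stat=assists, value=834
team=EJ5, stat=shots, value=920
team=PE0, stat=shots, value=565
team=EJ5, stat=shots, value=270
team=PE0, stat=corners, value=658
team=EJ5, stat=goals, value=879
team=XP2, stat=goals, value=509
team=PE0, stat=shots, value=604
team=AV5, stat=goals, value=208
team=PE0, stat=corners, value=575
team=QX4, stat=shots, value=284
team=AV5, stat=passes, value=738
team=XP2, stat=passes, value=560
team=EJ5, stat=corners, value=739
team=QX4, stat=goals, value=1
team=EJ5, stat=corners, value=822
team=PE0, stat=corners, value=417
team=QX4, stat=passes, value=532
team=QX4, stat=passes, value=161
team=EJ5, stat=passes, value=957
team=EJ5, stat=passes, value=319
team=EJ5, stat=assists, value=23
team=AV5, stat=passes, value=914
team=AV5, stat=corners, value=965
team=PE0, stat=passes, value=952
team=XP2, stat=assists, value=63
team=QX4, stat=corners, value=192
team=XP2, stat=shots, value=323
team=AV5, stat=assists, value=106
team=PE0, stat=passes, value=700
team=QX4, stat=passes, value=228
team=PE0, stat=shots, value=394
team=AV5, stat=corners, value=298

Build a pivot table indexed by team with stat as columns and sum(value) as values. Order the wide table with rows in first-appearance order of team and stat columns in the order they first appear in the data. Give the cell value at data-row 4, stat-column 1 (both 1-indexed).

1015

With rows in first-appearance order of team, row 4 is team=AV5. stat columns in first-appearance order: assists, goals, shots, passes, corners; column 1 is assists.
Long rows with team=AV5, stat=assists: 397 + 512 + 106 = 1015.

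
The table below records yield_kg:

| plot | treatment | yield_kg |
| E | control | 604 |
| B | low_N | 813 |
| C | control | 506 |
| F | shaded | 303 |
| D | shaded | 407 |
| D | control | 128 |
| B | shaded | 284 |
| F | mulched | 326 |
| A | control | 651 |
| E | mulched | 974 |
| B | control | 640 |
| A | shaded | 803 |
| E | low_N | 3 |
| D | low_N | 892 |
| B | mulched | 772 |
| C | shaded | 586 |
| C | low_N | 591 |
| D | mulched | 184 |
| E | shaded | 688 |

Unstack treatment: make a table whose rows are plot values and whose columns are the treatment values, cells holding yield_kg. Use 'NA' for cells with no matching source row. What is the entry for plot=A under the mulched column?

No long-format row has plot=A and treatment=mulched, so the cell is NA.

NA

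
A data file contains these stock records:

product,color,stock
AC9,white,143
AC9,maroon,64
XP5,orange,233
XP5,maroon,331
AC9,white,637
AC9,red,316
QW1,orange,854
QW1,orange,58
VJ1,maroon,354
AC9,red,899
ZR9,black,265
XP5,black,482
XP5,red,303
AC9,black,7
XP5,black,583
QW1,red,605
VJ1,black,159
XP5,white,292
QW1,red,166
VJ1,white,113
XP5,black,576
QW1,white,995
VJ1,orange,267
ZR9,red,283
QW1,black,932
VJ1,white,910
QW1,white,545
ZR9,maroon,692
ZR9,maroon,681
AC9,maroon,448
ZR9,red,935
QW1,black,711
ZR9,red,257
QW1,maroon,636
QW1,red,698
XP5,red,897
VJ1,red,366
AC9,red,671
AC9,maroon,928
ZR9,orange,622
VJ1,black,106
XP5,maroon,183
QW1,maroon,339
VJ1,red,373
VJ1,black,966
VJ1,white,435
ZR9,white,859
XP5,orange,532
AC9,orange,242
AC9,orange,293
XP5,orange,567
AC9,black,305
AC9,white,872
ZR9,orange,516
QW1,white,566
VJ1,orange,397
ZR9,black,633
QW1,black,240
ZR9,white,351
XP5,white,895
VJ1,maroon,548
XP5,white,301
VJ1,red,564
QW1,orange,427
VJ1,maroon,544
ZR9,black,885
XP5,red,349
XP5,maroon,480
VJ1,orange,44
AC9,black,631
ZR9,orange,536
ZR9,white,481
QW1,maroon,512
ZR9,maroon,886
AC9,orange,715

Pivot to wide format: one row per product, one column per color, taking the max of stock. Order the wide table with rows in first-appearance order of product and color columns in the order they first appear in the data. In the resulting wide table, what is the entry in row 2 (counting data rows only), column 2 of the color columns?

480

With rows in first-appearance order of product, row 2 is product=XP5. color columns in first-appearance order: white, maroon, orange, red, black; column 2 is maroon.
Long rows with product=XP5, color=maroon: max(331, 183, 480) = 480.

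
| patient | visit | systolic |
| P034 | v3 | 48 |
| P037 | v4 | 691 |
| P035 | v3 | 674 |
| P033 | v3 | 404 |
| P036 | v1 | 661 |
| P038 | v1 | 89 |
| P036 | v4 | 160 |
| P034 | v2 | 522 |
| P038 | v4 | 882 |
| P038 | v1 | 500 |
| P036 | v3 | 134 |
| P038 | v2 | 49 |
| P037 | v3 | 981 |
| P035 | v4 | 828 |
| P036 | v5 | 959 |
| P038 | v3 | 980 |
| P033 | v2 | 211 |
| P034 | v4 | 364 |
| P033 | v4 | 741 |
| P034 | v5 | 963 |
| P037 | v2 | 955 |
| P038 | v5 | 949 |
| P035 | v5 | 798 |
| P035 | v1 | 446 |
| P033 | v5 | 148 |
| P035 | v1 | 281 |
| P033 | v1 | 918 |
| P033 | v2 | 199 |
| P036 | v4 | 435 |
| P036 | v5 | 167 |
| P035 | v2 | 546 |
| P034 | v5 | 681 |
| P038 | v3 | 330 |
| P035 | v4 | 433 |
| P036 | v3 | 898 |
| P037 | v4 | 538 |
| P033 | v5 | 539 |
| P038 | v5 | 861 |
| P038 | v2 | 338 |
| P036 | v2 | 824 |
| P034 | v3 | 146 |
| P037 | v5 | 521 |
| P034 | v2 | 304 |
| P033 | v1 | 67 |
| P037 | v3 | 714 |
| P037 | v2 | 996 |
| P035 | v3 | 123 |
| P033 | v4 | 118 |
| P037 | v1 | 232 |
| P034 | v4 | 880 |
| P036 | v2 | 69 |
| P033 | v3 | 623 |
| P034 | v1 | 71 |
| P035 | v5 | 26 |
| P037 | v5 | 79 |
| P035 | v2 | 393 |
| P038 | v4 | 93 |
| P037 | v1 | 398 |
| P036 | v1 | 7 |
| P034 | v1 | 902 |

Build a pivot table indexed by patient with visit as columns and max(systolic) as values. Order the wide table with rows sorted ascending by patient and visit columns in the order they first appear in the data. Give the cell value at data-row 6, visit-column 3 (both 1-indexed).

500

With rows sorted ascending by patient, row 6 is patient=P038. visit columns in first-appearance order: v3, v4, v1, v2, v5; column 3 is v1.
Long rows with patient=P038, visit=v1: max(89, 500) = 500.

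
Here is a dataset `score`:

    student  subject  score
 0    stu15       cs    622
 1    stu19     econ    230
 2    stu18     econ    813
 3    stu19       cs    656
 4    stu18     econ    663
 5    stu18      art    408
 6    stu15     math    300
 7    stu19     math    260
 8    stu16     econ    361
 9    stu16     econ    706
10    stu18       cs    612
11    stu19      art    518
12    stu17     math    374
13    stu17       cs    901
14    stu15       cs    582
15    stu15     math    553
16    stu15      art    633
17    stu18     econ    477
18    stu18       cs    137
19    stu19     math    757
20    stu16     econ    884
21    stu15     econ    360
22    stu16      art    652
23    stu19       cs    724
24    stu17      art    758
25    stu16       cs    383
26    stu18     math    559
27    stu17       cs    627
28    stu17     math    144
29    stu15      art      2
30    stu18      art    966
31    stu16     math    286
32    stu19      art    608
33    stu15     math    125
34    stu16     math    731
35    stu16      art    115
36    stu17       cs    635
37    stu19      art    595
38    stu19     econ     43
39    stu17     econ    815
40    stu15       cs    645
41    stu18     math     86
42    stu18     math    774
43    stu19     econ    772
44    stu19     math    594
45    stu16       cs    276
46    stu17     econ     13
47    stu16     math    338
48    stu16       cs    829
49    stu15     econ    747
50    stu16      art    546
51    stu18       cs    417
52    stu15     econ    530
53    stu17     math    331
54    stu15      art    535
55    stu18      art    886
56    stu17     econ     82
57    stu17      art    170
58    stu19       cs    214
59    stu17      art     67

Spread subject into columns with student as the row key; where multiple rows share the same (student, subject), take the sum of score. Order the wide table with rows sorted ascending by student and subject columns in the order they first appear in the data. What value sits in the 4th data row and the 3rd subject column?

2260

With rows sorted ascending by student, row 4 is student=stu18. subject columns in first-appearance order: cs, econ, art, math; column 3 is art.
Long rows with student=stu18, subject=art: 408 + 966 + 886 = 2260.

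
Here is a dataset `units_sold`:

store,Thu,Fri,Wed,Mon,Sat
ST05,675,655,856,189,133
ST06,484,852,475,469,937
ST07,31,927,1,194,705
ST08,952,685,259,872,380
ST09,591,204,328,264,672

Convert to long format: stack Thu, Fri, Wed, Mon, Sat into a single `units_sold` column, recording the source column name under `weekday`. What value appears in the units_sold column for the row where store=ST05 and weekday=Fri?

655

Unpivoting turns each (store, wide-column) pair into one long row.
The wide cell at row ST05, column Fri holds 655, so the long row (ST05, Fri) has units_sold=655.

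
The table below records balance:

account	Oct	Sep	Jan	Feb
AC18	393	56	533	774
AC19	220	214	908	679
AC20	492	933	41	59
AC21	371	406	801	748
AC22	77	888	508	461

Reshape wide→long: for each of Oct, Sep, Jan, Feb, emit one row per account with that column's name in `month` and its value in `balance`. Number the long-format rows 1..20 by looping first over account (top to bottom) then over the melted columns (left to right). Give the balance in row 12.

20 rows total (5 × 4). Row 12: index ⌊(12-1)/4⌋ = 2 into account → AC20; (12-1) mod 4 = 3 into the melted columns → Feb.
So row 12 is (AC20, Feb, 59); balance = 59.

59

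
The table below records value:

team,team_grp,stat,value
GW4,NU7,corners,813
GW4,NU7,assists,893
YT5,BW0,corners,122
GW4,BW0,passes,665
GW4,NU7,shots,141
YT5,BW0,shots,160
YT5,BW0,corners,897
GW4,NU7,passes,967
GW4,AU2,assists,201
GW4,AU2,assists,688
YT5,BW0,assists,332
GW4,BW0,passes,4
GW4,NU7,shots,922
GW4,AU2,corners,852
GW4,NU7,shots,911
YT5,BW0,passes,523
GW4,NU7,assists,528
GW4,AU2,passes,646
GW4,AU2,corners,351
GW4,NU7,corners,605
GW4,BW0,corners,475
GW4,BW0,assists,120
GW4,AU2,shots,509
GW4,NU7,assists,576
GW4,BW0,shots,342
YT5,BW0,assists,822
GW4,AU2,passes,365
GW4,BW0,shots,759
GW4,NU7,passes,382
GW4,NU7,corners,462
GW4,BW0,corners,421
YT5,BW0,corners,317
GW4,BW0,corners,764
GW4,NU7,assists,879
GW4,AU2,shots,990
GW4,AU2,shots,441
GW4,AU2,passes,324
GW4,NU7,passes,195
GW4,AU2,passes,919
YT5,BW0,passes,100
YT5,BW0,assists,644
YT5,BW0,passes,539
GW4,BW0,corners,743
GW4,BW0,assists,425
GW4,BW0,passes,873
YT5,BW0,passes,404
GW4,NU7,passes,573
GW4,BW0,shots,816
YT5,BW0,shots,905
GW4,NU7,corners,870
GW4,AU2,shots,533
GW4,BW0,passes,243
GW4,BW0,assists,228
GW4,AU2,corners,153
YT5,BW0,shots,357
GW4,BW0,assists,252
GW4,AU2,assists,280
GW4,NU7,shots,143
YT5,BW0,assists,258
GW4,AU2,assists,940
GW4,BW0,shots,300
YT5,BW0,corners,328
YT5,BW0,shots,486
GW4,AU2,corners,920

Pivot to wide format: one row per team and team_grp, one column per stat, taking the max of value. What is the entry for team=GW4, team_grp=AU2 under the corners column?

920

Rows with team=GW4, team_grp=AU2 and stat=corners: value values are 852, 351, 153, 920.
max(852, 351, 153, 920) = 920.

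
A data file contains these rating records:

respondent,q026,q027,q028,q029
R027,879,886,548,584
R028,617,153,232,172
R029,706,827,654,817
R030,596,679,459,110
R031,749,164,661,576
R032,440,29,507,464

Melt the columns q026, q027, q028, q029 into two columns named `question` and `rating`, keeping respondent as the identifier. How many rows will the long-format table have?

24

6 respondent values × 4 melted columns = 24 rows.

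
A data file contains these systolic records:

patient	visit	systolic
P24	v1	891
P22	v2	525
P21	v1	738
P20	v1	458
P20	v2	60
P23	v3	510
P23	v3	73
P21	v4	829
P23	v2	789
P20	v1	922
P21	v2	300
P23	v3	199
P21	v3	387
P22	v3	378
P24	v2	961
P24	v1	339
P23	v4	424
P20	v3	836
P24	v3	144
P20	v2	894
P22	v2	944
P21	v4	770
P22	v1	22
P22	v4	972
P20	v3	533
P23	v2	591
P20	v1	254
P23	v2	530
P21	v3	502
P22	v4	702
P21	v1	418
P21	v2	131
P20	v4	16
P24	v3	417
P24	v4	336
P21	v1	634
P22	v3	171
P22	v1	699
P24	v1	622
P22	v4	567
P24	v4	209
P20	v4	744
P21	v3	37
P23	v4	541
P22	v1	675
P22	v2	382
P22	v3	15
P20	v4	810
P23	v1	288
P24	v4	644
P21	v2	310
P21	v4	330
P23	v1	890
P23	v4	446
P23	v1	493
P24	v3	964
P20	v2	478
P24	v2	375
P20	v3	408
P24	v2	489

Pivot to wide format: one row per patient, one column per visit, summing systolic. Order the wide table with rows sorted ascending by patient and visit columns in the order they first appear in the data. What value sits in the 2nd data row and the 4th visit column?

With rows sorted ascending by patient, row 2 is patient=P21. visit columns in first-appearance order: v1, v2, v3, v4; column 4 is v4.
Long rows with patient=P21, visit=v4: 829 + 770 + 330 = 1929.

1929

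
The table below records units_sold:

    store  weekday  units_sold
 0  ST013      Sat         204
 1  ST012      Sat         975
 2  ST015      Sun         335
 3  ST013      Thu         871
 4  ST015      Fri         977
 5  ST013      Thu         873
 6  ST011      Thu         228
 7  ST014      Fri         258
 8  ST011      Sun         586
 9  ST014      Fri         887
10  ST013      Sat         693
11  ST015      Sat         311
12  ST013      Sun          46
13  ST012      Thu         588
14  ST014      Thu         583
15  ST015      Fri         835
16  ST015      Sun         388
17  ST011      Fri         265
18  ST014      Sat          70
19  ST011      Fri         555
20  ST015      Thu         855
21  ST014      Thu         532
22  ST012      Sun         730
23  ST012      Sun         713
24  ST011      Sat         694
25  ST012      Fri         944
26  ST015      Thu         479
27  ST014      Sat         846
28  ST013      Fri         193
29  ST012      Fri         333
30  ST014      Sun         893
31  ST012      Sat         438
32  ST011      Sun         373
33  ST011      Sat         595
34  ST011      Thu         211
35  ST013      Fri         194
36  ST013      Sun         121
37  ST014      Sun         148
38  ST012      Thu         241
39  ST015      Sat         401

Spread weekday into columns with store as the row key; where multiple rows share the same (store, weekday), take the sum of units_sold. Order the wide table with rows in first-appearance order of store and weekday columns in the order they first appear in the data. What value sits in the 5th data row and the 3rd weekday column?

With rows in first-appearance order of store, row 5 is store=ST014. weekday columns in first-appearance order: Sat, Sun, Thu, Fri; column 3 is Thu.
Long rows with store=ST014, weekday=Thu: 583 + 532 = 1115.

1115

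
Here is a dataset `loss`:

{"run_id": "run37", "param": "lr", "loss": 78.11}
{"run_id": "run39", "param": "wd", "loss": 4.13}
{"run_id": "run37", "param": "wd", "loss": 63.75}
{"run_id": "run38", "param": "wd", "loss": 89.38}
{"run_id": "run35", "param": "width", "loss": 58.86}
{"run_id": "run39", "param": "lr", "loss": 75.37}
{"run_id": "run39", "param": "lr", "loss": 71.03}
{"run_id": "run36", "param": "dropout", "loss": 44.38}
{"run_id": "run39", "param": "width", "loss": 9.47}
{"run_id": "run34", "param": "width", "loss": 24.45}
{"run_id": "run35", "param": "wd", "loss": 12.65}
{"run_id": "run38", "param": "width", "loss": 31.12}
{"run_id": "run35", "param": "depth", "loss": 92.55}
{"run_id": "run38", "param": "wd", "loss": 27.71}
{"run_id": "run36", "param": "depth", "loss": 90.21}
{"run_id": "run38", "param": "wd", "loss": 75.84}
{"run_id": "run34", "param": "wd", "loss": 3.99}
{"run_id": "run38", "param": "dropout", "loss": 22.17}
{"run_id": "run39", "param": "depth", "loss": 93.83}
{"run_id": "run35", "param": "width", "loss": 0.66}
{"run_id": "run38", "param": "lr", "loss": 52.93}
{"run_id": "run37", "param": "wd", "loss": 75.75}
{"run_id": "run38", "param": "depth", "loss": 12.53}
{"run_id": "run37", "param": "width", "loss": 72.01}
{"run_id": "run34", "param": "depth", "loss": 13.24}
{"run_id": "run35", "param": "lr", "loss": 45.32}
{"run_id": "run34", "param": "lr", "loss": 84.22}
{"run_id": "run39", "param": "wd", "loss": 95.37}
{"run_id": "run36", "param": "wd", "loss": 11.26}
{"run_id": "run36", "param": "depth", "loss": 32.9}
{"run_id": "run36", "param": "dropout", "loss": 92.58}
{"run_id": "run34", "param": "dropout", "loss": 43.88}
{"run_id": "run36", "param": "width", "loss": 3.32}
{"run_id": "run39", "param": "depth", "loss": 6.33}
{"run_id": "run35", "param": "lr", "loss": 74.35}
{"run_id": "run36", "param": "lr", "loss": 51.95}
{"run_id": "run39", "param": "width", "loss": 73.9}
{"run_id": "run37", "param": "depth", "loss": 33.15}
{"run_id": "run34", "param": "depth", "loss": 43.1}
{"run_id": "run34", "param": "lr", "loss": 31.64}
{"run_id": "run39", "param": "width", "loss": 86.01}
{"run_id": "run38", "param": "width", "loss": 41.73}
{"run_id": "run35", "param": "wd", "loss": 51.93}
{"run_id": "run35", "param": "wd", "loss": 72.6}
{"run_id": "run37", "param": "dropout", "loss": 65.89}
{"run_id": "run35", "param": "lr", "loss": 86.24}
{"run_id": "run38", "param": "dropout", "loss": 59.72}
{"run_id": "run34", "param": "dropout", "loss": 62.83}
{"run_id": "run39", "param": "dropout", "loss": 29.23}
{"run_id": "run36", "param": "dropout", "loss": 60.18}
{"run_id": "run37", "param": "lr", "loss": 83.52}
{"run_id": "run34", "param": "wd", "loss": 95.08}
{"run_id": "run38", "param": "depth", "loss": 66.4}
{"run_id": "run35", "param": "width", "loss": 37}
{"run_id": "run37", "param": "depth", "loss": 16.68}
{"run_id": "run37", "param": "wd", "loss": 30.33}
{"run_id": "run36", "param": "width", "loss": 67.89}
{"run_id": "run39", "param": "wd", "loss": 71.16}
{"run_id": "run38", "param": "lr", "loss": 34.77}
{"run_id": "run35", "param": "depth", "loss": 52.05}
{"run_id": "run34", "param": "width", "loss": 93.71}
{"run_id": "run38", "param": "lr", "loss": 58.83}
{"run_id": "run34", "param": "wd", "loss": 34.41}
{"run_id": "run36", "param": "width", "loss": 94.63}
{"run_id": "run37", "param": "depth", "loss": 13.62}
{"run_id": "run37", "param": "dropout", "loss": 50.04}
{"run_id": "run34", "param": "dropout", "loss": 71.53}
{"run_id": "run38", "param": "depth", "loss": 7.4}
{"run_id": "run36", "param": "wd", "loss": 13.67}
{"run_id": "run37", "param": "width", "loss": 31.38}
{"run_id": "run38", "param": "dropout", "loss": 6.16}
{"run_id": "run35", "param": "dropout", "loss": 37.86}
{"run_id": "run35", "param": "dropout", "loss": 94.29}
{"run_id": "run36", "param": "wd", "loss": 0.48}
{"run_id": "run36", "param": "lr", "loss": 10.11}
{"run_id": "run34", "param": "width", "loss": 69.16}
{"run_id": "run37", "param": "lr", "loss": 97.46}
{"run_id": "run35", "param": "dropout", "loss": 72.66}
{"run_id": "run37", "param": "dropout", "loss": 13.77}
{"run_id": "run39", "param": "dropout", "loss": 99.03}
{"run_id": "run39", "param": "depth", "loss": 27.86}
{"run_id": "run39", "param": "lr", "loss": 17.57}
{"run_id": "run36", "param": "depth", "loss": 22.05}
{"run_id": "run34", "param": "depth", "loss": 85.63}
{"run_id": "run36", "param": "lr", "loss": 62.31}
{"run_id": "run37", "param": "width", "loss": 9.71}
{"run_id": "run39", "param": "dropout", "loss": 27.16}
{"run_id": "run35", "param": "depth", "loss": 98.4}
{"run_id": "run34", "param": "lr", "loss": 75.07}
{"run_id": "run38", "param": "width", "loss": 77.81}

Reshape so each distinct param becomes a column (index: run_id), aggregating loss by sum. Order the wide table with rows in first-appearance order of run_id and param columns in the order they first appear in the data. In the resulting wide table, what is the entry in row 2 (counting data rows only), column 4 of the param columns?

With rows in first-appearance order of run_id, row 2 is run_id=run39. param columns in first-appearance order: lr, wd, width, dropout, depth; column 4 is dropout.
Long rows with run_id=run39, param=dropout: 29.23 + 99.03 + 27.16 = 155.42.

155.42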